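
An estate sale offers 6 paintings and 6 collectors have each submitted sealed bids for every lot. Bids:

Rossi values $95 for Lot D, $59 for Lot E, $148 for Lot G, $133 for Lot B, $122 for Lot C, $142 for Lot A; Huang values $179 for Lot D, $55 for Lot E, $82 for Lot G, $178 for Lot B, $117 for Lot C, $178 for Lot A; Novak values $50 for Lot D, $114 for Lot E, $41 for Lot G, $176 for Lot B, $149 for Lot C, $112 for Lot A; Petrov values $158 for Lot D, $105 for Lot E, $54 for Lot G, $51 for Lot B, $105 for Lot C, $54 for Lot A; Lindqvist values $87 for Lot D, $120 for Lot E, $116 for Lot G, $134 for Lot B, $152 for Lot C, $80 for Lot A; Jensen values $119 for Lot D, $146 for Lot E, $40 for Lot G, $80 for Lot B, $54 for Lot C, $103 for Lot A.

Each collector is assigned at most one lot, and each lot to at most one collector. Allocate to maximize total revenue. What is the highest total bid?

Max total: $958

Optimal: Rossi→Lot G ($148), Huang→Lot A ($178), Novak→Lot B ($176), Petrov→Lot D ($158), Lindqvist→Lot C ($152), Jensen→Lot E ($146) — total 148+178+176+158+152+146 = $958.
Row-greedy (each collector in turn takes its best remaining lot) gives $863, worse by 95.
Every other assignment is strictly worse.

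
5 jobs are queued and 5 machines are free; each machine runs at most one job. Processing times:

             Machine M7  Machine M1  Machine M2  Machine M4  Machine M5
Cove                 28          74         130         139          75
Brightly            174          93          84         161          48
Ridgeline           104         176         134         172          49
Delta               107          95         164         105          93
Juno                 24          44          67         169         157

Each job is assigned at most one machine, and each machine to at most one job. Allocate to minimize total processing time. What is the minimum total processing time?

Optimal: Cove→Machine M7 (28 min), Brightly→Machine M2 (84 min), Ridgeline→Machine M5 (49 min), Delta→Machine M4 (105 min), Juno→Machine M1 (44 min) — total 28+84+49+105+44 = 310 min.
Min-entry greedy (repeatedly take the single cheapest remaining cell) gives 385 min, worse by 75.
Next-best assignment: Cove→Machine M1, Brightly→Machine M2, Ridgeline→Machine M5, Delta→Machine M4, Juno→Machine M7 = 336 min.
Every other assignment is strictly worse.

Minimum total: 310 min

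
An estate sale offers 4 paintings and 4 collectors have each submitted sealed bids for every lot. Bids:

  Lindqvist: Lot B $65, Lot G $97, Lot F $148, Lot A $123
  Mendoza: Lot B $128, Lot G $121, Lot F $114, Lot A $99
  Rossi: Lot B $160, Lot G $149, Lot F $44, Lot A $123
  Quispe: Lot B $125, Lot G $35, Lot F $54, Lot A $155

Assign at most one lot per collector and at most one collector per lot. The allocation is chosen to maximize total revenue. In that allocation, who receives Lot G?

Optimal: Lindqvist→Lot F ($148), Mendoza→Lot G ($121), Rossi→Lot B ($160), Quispe→Lot A ($155) — total 148+121+160+155 = $584.
Row-greedy (each collector in turn takes its best remaining lot) gives $580, worse by 4.
Swapping Rossi↔Quispe (Rossi→Lot A $123, Quispe→Lot B $125) loses 67.
Mendoza's own top lot is Lot B ($128), but forcing Mendoza→Lot B and reassigning the rest optimally gives only $580 — worse by 4.

Mendoza receives Lot G.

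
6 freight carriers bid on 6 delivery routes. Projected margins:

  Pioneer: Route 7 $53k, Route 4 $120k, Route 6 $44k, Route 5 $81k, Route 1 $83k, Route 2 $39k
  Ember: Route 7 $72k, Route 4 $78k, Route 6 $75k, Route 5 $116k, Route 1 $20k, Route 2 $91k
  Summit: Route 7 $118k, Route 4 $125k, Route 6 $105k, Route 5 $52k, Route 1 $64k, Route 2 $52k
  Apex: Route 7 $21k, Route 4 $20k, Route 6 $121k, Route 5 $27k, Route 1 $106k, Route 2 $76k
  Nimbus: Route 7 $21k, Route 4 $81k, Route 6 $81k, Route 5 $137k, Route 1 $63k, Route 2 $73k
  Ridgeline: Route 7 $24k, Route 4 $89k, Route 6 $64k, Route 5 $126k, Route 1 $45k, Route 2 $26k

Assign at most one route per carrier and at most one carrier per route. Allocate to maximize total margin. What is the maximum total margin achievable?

Max total: $642k

This is the linear assignment problem.
Optimal: Pioneer→Route 4 ($120k), Ember→Route 2 ($91k), Summit→Route 7 ($118k), Apex→Route 1 ($106k), Nimbus→Route 6 ($81k), Ridgeline→Route 5 ($126k) — total 120+91+118+106+81+126 = $642k.
Max-entry greedy (repeatedly take the single best remaining cell) gives $581k, worse by 61.
Next-best assignment: Pioneer→Route 4, Ember→Route 2, Summit→Route 7, Apex→Route 6, Nimbus→Route 1, Ridgeline→Route 5 = $639k.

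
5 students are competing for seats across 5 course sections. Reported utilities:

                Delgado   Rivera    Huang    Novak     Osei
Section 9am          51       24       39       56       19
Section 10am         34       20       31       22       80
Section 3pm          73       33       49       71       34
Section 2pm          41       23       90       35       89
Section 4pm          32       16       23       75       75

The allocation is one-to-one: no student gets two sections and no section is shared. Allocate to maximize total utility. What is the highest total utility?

Optimal: Delgado→Section 3pm (73 points), Rivera→Section 9am (24 points), Huang→Section 2pm (90 points), Novak→Section 4pm (75 points), Osei→Section 10am (80 points) — total 73+24+90+75+80 = 342 points.
Column-greedy (each section in turn goes to its best remaining student) gives 315 points, worse by 27.
Next-best assignment: Delgado→Section 9am, Rivera→Section 3pm, Huang→Section 2pm, Novak→Section 4pm, Osei→Section 10am = 329 points.

Max total: 342 points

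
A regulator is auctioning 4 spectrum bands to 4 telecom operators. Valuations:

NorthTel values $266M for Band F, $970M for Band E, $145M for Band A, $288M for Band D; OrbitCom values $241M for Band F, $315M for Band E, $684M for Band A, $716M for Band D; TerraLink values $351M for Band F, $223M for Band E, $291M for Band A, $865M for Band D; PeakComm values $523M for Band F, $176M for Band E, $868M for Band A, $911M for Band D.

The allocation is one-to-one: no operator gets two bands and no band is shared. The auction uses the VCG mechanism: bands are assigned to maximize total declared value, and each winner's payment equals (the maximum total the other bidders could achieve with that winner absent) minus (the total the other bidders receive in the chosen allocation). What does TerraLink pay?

TerraLink pays $388M.

Efficient allocation: NorthTel→Band E ($970M), OrbitCom→Band A ($684M), TerraLink→Band D ($865M), PeakComm→Band F ($523M); total welfare W = $3042M.
TerraLink receives Band D at value $865M, so the others get W − 865 = $2177M.
Without TerraLink: best allocation of the remaining 3 bidders over all 4 bands is NorthTel→Band E ($970M), OrbitCom→Band A ($684M), PeakComm→Band D ($911M), total $2565M.
VCG payment = (others' best without TerraLink) − (others' welfare with TerraLink) = 2565 − 2177 = $388M.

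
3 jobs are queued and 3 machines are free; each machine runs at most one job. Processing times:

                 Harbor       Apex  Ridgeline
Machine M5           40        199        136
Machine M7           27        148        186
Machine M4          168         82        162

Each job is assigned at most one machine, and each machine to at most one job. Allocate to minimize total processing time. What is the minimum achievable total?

Minimum total: 245 min

Optimal: Harbor→Machine M7 (27 min), Apex→Machine M4 (82 min), Ridgeline→Machine M5 (136 min) — total 27+82+136 = 245 min.
Column-greedy (each machine in turn goes to its cheapest remaining job) gives 350 min, worse by 105.
Next-best assignment: Harbor→Machine M5, Apex→Machine M4, Ridgeline→Machine M7 = 308 min.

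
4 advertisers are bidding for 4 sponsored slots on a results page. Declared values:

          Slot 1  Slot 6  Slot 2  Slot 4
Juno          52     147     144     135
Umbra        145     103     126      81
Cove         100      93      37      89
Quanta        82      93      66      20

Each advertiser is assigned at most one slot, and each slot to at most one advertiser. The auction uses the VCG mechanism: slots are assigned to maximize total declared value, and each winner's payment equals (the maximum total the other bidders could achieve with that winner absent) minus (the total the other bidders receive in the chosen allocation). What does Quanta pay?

Efficient allocation: Juno→Slot 2 ($144), Umbra→Slot 1 ($145), Cove→Slot 4 ($89), Quanta→Slot 6 ($93); total welfare W = $471.
Quanta receives Slot 6 at value $93, so the others get W − 93 = $378.
Without Quanta: best allocation of the remaining 3 bidders over all 4 slots is Juno→Slot 2 ($144), Umbra→Slot 1 ($145), Cove→Slot 6 ($93), total $382.
VCG payment = (others' best without Quanta) − (others' welfare with Quanta) = 382 − 378 = $4.

Quanta pays $4.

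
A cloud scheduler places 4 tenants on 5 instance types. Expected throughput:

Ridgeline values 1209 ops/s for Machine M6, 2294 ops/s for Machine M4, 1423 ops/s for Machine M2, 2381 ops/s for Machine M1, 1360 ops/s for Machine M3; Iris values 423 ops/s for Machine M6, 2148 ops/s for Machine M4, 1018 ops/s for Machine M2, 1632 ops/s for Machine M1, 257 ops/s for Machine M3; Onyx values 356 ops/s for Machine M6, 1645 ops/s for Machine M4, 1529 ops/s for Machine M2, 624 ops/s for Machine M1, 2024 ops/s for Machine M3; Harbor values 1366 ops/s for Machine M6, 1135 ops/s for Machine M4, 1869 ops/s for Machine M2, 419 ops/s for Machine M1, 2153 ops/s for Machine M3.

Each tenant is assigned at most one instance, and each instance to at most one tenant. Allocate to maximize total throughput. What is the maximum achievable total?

Optimal: Ridgeline→Machine M1 (2381 ops/s), Iris→Machine M4 (2148 ops/s), Onyx→Machine M3 (2024 ops/s), Harbor→Machine M2 (1869 ops/s) — total 2381+2148+2024+1869 = 8422 ops/s.
Max-entry greedy (repeatedly take the single best remaining cell) gives 8211 ops/s, worse by 211.
Next-best assignment: Ridgeline→Machine M1, Iris→Machine M4, Onyx→Machine M2, Harbor→Machine M3 = 8211 ops/s.

Max total: 8422 ops/s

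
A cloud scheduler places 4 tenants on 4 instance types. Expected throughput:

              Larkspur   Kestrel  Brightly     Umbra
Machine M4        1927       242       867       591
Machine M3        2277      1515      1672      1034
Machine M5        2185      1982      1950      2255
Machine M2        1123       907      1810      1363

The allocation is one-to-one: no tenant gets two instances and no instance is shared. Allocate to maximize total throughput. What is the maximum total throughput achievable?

Optimal: Larkspur→Machine M4 (1927 ops/s), Kestrel→Machine M3 (1515 ops/s), Brightly→Machine M2 (1810 ops/s), Umbra→Machine M5 (2255 ops/s) — total 1927+1515+1810+2255 = 7507 ops/s.
Column-greedy (each instance in turn goes to its best remaining tenant) gives 6761 ops/s, worse by 746.

Maximum total: 7507 ops/s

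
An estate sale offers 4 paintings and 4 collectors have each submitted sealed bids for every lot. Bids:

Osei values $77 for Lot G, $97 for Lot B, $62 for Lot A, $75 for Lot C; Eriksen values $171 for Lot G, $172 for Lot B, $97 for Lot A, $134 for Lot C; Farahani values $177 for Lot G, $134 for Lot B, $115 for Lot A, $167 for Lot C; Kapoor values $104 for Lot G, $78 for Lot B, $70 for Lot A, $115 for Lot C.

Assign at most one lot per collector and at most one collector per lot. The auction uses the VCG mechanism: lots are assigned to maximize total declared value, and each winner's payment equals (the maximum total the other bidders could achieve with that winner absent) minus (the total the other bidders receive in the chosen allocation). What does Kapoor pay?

Efficient allocation: Osei→Lot A ($62), Eriksen→Lot B ($172), Farahani→Lot G ($177), Kapoor→Lot C ($115); total welfare W = $526.
Kapoor receives Lot C at value $115, so the others get W − 115 = $411.
Without Kapoor: best allocation of the remaining 3 bidders over all 4 lots is Osei→Lot B ($97), Eriksen→Lot G ($171), Farahani→Lot C ($167), total $435.
VCG payment = (others' best without Kapoor) − (others' welfare with Kapoor) = 435 − 411 = $24.

Kapoor pays $24.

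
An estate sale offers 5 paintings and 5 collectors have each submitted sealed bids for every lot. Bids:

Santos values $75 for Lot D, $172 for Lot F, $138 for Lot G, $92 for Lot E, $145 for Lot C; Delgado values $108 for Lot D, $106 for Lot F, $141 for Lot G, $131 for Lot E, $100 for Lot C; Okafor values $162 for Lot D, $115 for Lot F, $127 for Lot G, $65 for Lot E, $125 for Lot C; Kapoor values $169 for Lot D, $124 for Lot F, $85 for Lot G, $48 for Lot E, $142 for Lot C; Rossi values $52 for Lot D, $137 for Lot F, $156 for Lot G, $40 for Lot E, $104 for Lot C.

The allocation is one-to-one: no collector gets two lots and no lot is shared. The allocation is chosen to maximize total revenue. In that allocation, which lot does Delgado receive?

This is a one-to-one assignment (maximum-weight bipartite matching).
Optimal: Santos→Lot F ($172), Delgado→Lot E ($131), Okafor→Lot D ($162), Kapoor→Lot C ($142), Rossi→Lot G ($156) — total 172+131+162+142+156 = $763.
Row-greedy (each collector in turn takes its best remaining lot) gives $657, worse by 106.
Delgado's own top lot is Lot G ($141), but forcing Delgado→Lot G and reassigning the rest optimally gives only $674 — worse by 89.

Delgado receives Lot E.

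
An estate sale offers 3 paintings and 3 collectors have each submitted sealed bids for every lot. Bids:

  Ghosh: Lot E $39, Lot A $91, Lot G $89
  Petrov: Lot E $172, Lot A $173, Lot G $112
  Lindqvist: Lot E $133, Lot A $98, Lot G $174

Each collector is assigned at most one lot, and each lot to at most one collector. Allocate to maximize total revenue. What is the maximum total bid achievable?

This is the linear assignment problem.
Optimal: Ghosh→Lot A ($91), Petrov→Lot E ($172), Lindqvist→Lot G ($174) — total 91+172+174 = $437.
Column-greedy (each lot in turn goes to its best remaining collector) gives $359, worse by 78.
No other one-to-one assignment exceeds $437.

Maximum total: $437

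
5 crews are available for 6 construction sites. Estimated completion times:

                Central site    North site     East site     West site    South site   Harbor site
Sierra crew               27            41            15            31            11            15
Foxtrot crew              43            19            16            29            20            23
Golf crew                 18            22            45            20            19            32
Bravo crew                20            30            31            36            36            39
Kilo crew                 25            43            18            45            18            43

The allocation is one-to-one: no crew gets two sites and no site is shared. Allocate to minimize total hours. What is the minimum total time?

Optimal: Sierra crew→South site (11 hours), Foxtrot crew→North site (19 hours), Golf crew→West site (20 hours), Bravo crew→Central site (20 hours), Kilo crew→East site (18 hours) — total 11+19+20+20+18 = 88 hours.
Min-entry greedy (repeatedly take the single cheapest remaining cell) gives 118 hours, worse by 30.
Swapping Sierra crew↔Bravo crew (Sierra crew→Central site 27 hours, Bravo crew→South site 36 hours) adds 32.
Every other assignment is strictly worse.

Min total: 88 hours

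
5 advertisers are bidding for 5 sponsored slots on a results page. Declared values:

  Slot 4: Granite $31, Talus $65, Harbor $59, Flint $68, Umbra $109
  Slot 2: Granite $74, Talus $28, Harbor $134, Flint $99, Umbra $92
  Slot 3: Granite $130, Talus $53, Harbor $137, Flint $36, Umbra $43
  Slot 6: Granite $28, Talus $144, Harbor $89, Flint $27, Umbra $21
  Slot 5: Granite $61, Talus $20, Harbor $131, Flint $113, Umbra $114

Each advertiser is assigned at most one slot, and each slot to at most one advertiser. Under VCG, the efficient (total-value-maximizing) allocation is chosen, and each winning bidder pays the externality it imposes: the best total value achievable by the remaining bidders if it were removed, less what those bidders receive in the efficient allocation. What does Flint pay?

Flint pays $5.

Efficient allocation: Granite→Slot 3 ($130), Talus→Slot 6 ($144), Harbor→Slot 2 ($134), Flint→Slot 5 ($113), Umbra→Slot 4 ($109); total welfare W = $630.
Flint receives Slot 5 at value $113, so the others get W − 113 = $517.
Without Flint: best allocation of the remaining 4 bidders over all 5 slots is Granite→Slot 3 ($130), Talus→Slot 6 ($144), Harbor→Slot 2 ($134), Umbra→Slot 5 ($114), total $522.
VCG payment = (others' best without Flint) − (others' welfare with Flint) = 522 − 517 = $5.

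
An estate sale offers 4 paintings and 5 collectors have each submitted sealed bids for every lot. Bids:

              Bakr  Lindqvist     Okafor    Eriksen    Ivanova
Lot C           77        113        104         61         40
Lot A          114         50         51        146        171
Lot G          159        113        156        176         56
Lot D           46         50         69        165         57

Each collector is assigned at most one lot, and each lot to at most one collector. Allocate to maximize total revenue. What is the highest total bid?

Optimal: Lindqvist→Lot C ($113), Ivanova→Lot A ($171), Bakr→Lot G ($159), Eriksen→Lot D ($165) — total 113+171+159+165 = $608.
Row-greedy (each collector in turn takes its best remaining lot) gives $487, worse by 121.
Next-best assignment: Lindqvist→Lot C, Ivanova→Lot A, Okafor→Lot G, Eriksen→Lot D = $605.
Swapping Eriksen↔Ivanova (Eriksen→Lot A $146, Ivanova→Lot D $57) loses 133.

Max total: $608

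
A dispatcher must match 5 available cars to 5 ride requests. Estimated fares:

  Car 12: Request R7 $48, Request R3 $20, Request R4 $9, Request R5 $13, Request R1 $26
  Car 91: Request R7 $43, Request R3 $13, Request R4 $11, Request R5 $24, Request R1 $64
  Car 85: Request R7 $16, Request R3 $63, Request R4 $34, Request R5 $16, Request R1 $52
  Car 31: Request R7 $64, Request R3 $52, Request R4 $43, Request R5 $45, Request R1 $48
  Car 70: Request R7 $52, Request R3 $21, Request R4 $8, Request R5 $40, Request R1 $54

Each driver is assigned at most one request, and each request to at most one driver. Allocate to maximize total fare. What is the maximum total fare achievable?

Optimal: Car 12→Request R7 ($48), Car 91→Request R1 ($64), Car 85→Request R3 ($63), Car 31→Request R4 ($43), Car 70→Request R5 ($40) — total 48+64+63+43+40 = $258.
Column-greedy (each request in turn goes to its best remaining driver) gives $204, worse by 54.
Swapping Car 91↔Car 31 (Car 91→Request R4 $11, Car 31→Request R1 $48) loses 48.
No other one-to-one assignment exceeds $258.

Max total: $258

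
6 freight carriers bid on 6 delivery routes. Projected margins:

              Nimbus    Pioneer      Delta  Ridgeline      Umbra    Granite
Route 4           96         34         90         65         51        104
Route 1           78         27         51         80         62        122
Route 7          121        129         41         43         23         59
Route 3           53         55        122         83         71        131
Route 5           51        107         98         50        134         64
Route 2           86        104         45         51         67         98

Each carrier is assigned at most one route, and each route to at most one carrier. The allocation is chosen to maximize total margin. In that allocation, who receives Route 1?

Granite receives Route 1.

Optimal: Nimbus→Route 7 ($121k), Pioneer→Route 2 ($104k), Delta→Route 3 ($122k), Ridgeline→Route 4 ($65k), Umbra→Route 5 ($134k), Granite→Route 1 ($122k) — total 121+104+122+65+134+122 = $668k.
Column-greedy (each route in turn goes to its best remaining carrier) gives $655k, worse by 13.
Swapping Pioneer↔Ridgeline (Pioneer→Route 4 $34k, Ridgeline→Route 2 $51k) loses 84.
Granite's own top route is Route 3 ($131k), but forcing Granite→Route 3 and reassigning the rest optimally gives only $660k — worse by 8.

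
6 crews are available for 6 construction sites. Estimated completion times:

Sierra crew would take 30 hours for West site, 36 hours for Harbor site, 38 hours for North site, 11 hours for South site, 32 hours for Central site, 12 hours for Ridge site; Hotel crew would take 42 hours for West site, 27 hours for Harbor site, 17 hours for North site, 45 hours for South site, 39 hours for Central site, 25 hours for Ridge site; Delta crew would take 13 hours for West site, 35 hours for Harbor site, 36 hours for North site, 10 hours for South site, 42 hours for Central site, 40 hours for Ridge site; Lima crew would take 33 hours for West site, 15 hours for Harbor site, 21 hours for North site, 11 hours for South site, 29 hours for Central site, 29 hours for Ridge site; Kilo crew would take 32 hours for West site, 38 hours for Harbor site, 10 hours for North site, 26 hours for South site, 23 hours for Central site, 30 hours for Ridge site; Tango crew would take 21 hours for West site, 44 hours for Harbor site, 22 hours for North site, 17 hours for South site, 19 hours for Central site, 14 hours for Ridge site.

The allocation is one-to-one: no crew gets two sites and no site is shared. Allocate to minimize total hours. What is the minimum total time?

Optimal: Sierra crew→Ridge site (12 hours), Hotel crew→Harbor site (27 hours), Delta crew→West site (13 hours), Lima crew→South site (11 hours), Kilo crew→North site (10 hours), Tango crew→Central site (19 hours) — total 12+27+13+11+10+19 = 92 hours.
Row-greedy (each crew in turn takes its cheapest remaining site) gives 93 hours, worse by 1.
Next-best assignment: Sierra crew→South site, Hotel crew→North site, Delta crew→West site, Lima crew→Harbor site, Kilo crew→Central site, Tango crew→Ridge site = 93 hours.
Swapping Tango crew↔Kilo crew (Tango crew→North site 22 hours, Kilo crew→Central site 23 hours) adds 16.

Minimum total: 92 hours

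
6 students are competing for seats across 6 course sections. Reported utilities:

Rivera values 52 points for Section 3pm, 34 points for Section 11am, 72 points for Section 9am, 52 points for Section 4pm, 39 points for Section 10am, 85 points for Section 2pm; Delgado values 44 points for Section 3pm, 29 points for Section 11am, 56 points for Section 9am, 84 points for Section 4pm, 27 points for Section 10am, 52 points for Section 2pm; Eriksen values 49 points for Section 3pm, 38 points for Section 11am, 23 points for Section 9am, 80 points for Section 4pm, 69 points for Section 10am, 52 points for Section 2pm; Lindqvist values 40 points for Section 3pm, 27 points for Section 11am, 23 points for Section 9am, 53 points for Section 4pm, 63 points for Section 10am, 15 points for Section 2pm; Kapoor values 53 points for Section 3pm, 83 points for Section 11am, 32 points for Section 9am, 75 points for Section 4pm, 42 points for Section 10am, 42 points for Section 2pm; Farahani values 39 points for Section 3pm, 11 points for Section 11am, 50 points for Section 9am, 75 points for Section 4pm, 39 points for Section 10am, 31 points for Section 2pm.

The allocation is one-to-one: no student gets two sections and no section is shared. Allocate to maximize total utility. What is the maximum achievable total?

Optimal: Rivera→Section 2pm (85 points), Delgado→Section 4pm (84 points), Eriksen→Section 3pm (49 points), Lindqvist→Section 10am (63 points), Kapoor→Section 11am (83 points), Farahani→Section 9am (50 points) — total 85+84+49+63+83+50 = 414 points.
Max-entry greedy (repeatedly take the single best remaining cell) gives 411 points, worse by 3.

Max total: 414 points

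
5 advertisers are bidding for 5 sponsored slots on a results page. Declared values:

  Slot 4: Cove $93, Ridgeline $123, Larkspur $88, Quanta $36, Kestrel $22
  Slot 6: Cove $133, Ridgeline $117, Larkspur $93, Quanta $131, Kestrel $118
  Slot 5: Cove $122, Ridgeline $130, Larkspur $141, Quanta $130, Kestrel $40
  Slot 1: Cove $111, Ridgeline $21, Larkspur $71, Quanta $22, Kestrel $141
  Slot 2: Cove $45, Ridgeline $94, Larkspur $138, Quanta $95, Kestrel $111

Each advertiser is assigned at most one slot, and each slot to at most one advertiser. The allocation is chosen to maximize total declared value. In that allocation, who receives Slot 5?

Quanta receives Slot 5.

This is a one-to-one assignment (maximum-weight bipartite matching).
Optimal: Cove→Slot 6 ($133), Ridgeline→Slot 4 ($123), Larkspur→Slot 2 ($138), Quanta→Slot 5 ($130), Kestrel→Slot 1 ($141) — total 133+123+138+130+141 = $665.
Row-greedy (each advertiser in turn takes its best remaining slot) gives $578, worse by 87.
Next-best assignment: Cove→Slot 5, Ridgeline→Slot 4, Larkspur→Slot 2, Quanta→Slot 6, Kestrel→Slot 1 = $655.
Swapping Larkspur↔Quanta (Larkspur→Slot 5 $141, Quanta→Slot 2 $95) loses 32.
Checked against all permutations: $665 is optimal.
Quanta's own top slot is Slot 6 ($131), but forcing Quanta→Slot 6 and reassigning the rest optimally gives only $655 — worse by 10.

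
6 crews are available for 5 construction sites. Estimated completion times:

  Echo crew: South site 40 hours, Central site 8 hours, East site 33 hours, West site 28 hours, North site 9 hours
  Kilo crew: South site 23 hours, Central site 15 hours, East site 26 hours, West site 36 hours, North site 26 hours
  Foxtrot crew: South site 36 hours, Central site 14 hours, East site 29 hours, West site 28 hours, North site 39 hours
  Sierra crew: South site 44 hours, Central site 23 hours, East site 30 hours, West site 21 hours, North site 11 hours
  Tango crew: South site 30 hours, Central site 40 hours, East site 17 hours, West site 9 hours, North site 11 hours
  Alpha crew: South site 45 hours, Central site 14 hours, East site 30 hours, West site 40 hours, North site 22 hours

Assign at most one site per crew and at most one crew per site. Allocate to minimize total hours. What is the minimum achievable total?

Min total: 80 hours

This is a one-to-one assignment (minimum-cost bipartite matching).
Optimal: Kilo crew→South site (23 hours), Echo crew→Central site (8 hours), Foxtrot crew→East site (29 hours), Tango crew→West site (9 hours), Sierra crew→North site (11 hours) — total 23+8+29+9+11 = 80 hours.
Column-greedy (each site in turn goes to its cheapest remaining crew) gives 91 hours, worse by 11.
Next-best assignment: Kilo crew→South site, Echo crew→Central site, Alpha crew→East site, Tango crew→West site, Sierra crew→North site = 81 hours.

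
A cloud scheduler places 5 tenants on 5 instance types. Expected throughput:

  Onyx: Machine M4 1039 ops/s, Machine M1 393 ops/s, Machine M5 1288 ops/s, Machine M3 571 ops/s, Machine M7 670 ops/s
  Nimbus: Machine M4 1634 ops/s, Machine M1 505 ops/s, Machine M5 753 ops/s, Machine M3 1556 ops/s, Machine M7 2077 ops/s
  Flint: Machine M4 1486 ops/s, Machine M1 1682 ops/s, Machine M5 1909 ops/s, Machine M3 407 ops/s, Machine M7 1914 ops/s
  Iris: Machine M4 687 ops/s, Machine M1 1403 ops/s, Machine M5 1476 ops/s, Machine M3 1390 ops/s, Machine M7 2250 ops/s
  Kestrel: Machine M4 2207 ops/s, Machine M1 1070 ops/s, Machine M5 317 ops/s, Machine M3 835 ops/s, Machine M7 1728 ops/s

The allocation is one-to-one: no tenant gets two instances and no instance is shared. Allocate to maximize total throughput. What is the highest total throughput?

Maximum total: 8983 ops/s

This is a one-to-one assignment (maximum-weight bipartite matching).
Optimal: Onyx→Machine M5 (1288 ops/s), Nimbus→Machine M3 (1556 ops/s), Flint→Machine M1 (1682 ops/s), Iris→Machine M7 (2250 ops/s), Kestrel→Machine M4 (2207 ops/s) — total 1288+1556+1682+2250+2207 = 8983 ops/s.
Row-greedy (each tenant in turn takes its best remaining instance) gives 8644 ops/s, worse by 339.
Next-best assignment: Onyx→Machine M5, Nimbus→Machine M7, Flint→Machine M1, Iris→Machine M3, Kestrel→Machine M4 = 8644 ops/s.
Every other assignment is strictly worse.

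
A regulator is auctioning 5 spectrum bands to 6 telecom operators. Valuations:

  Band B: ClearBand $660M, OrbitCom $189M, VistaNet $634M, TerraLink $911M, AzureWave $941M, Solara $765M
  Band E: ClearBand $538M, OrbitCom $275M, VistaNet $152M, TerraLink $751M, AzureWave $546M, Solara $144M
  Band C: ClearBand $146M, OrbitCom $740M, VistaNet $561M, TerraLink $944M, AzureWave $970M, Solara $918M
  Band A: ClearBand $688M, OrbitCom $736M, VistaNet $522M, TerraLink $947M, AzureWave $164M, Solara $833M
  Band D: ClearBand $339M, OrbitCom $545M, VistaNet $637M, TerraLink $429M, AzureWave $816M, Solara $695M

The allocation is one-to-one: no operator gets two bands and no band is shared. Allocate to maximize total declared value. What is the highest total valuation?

Optimal: AzureWave→Band B ($941M), TerraLink→Band E ($751M), Solara→Band C ($918M), OrbitCom→Band A ($736M), VistaNet→Band D ($637M) — total 941+751+918+736+637 = $3983M.
Max-entry greedy (repeatedly take the single best remaining cell) gives $3857M, worse by 126.

Max total: $3983M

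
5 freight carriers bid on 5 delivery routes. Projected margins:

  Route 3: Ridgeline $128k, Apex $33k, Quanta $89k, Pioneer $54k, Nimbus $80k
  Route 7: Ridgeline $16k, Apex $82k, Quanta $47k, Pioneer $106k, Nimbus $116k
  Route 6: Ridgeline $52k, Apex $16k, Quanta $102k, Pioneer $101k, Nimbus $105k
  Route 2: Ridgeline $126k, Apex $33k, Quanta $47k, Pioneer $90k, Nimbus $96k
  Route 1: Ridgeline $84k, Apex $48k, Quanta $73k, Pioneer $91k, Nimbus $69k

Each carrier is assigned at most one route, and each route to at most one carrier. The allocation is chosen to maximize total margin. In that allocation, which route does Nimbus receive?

Optimal: Ridgeline→Route 3 ($128k), Apex→Route 7 ($82k), Quanta→Route 6 ($102k), Pioneer→Route 1 ($91k), Nimbus→Route 2 ($96k) — total 128+82+102+91+96 = $499k.
Max-entry greedy (repeatedly take the single best remaining cell) gives $470k, worse by 29.
Next-best assignment: Ridgeline→Route 2, Apex→Route 7, Quanta→Route 3, Pioneer→Route 1, Nimbus→Route 6 = $493k.
Swapping Nimbus↔Pioneer (Nimbus→Route 1 $69k, Pioneer→Route 2 $90k) loses 28.
Nimbus's own top route is Route 7 ($116k), but forcing Nimbus→Route 7 and reassigning the rest optimally gives only $484k — worse by 15.

Nimbus receives Route 2.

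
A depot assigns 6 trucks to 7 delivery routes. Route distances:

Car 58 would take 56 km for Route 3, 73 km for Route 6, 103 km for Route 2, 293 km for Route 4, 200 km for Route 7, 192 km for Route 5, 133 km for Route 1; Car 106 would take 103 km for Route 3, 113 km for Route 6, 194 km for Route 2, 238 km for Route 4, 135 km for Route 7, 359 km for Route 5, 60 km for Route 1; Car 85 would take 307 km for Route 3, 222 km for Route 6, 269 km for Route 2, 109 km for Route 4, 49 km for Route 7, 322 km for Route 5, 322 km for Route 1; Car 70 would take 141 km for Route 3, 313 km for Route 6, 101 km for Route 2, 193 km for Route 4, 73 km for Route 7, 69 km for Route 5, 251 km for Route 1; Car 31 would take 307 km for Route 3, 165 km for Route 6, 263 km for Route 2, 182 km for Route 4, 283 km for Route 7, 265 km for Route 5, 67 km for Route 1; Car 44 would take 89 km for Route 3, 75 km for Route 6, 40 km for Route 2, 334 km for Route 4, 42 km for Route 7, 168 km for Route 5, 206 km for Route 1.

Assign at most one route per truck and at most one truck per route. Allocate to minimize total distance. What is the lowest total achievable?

Treat this as an assignment problem: match each truck to one route.
Optimal: Car 58→Route 3 (56 km), Car 106→Route 6 (113 km), Car 85→Route 7 (49 km), Car 70→Route 5 (69 km), Car 31→Route 1 (67 km), Car 44→Route 2 (40 km) — total 56+113+49+69+67+40 = 394 km.
Row-greedy (each truck in turn takes its cheapest remaining route) gives 439 km, worse by 45.
Checked against all permutations: 394 km is optimal.

Min total: 394 km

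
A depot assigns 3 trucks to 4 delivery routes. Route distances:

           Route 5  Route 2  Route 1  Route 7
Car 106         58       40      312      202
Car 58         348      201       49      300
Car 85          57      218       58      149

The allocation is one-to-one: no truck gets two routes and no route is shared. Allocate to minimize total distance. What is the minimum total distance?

Min total: 146 km

Optimal: Car 106→Route 2 (40 km), Car 58→Route 1 (49 km), Car 85→Route 5 (57 km) — total 40+49+57 = 146 km.
Next-best assignment: Car 106→Route 2, Car 58→Route 1, Car 85→Route 7 = 238 km.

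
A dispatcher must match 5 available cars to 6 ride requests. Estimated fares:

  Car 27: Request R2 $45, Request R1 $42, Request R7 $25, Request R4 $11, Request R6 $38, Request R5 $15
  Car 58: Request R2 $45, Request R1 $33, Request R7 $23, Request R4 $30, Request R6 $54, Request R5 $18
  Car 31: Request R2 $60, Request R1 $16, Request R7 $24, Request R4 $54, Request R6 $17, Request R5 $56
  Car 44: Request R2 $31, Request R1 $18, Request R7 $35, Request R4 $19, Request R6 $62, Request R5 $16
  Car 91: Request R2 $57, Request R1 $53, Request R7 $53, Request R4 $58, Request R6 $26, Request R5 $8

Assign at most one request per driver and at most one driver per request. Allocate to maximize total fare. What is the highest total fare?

Optimal: Car 27→Request R1 ($42), Car 58→Request R2 ($45), Car 31→Request R5 ($56), Car 44→Request R6 ($62), Car 91→Request R4 ($58) — total 42+45+56+62+58 = $263.
Row-greedy (each driver in turn takes its best remaining request) gives $248, worse by 15.

Maximum total: $263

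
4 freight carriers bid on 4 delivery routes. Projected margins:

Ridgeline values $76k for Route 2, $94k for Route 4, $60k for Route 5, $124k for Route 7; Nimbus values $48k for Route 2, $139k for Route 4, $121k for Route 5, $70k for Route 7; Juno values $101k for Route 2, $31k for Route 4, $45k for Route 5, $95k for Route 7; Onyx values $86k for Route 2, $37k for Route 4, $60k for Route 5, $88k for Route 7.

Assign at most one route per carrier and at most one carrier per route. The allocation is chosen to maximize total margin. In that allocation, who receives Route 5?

Treat this as an assignment problem: match each carrier to one route.
Optimal: Ridgeline→Route 7 ($124k), Nimbus→Route 4 ($139k), Juno→Route 2 ($101k), Onyx→Route 5 ($60k) — total 124+139+101+60 = $424k.
Column-greedy (each route in turn goes to its best remaining carrier) gives $388k, worse by 36.
Next-best assignment: Ridgeline→Route 4, Nimbus→Route 5, Juno→Route 2, Onyx→Route 7 = $404k.
Every other assignment is strictly worse.
Onyx's own top route is Route 7 ($88k), but forcing Onyx→Route 7 and reassigning the rest optimally gives only $404k — worse by 20.

Onyx receives Route 5.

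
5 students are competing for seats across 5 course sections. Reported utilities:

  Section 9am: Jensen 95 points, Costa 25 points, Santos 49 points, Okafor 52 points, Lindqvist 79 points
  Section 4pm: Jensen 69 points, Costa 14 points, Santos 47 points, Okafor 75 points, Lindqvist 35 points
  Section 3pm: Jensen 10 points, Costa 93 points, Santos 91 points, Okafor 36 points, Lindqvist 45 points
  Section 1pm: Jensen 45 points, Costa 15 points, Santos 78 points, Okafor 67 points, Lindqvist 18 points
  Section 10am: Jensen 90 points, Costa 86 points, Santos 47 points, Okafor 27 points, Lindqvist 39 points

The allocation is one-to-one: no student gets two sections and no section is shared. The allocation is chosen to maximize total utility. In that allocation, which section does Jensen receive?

Jensen receives Section 10am.

This is a one-to-one assignment (maximum-weight bipartite matching).
Optimal: Jensen→Section 10am (90 points), Costa→Section 3pm (93 points), Santos→Section 1pm (78 points), Okafor→Section 4pm (75 points), Lindqvist→Section 9am (79 points) — total 90+93+78+75+79 = 415 points.
Next-best assignment: Jensen→Section 4pm, Costa→Section 10am, Santos→Section 3pm, Okafor→Section 1pm, Lindqvist→Section 9am = 392 points.
Swapping Lindqvist↔Okafor (Lindqvist→Section 4pm 35 points, Okafor→Section 9am 52 points) loses 67.
Jensen's own top section is Section 9am (95 points), but forcing Jensen→Section 9am and reassigning the rest optimally gives only 380 points — worse by 35.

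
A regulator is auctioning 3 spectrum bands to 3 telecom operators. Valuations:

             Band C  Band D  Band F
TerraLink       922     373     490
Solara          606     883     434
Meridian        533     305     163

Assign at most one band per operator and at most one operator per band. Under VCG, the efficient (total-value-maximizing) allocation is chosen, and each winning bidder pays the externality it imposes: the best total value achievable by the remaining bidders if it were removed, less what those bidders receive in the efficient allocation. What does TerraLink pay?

TerraLink pays $370M.

Efficient allocation: TerraLink→Band C ($922M), Solara→Band D ($883M), Meridian→Band F ($163M); total welfare W = $1968M.
TerraLink receives Band C at value $922M, so the others get W − 922 = $1046M.
Without TerraLink: best allocation of the remaining 2 bidders over all 3 bands is Solara→Band D ($883M), Meridian→Band C ($533M), total $1416M.
VCG payment = (others' best without TerraLink) − (others' welfare with TerraLink) = 1416 − 1046 = $370M.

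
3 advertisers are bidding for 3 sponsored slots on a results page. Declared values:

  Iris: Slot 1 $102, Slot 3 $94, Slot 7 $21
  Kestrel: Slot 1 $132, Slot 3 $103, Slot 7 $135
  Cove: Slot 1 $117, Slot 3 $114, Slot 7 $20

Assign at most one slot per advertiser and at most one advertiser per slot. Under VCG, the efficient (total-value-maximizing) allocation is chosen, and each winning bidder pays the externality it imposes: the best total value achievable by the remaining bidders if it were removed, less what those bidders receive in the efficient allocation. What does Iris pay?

Efficient allocation: Iris→Slot 1 ($102), Kestrel→Slot 7 ($135), Cove→Slot 3 ($114); total welfare W = $351.
Iris receives Slot 1 at value $102, so the others get W − 102 = $249.
Without Iris: best allocation of the remaining 2 bidders over all 3 slots is Kestrel→Slot 7 ($135), Cove→Slot 1 ($117), total $252.
VCG payment = (others' best without Iris) − (others' welfare with Iris) = 252 − 249 = $3.

Iris pays $3.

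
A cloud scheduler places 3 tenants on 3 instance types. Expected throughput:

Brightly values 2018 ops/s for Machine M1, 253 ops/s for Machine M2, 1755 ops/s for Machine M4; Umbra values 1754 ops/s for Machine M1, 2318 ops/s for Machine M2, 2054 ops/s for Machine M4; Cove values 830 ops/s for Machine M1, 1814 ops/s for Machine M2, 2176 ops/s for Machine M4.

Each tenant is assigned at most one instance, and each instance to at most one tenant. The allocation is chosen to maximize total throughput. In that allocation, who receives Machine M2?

This is the linear assignment problem.
Optimal: Brightly→Machine M1 (2018 ops/s), Umbra→Machine M2 (2318 ops/s), Cove→Machine M4 (2176 ops/s) — total 2018+2318+2176 = 6512 ops/s.
Swapping Brightly↔Umbra (Brightly→Machine M2 253 ops/s, Umbra→Machine M1 1754 ops/s) loses 2329.

Umbra receives Machine M2.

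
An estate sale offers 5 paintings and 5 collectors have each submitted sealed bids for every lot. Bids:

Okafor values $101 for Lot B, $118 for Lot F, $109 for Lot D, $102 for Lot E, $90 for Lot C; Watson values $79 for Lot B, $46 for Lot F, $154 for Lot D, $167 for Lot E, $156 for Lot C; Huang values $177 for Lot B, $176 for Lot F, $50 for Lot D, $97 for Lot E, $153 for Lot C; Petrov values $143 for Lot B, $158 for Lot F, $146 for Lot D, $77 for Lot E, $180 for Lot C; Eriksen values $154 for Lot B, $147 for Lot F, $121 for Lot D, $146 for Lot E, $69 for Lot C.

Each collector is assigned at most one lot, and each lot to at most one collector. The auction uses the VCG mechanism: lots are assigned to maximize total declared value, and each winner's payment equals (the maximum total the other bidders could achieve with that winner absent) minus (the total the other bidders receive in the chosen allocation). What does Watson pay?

Watson pays $2.

Efficient allocation: Okafor→Lot D ($109), Watson→Lot E ($167), Huang→Lot F ($176), Petrov→Lot C ($180), Eriksen→Lot B ($154); total welfare W = $786.
Watson receives Lot E at value $167, so the others get W − 167 = $619.
Without Watson: best allocation of the remaining 4 bidders over all 5 lots is Okafor→Lot F ($118), Huang→Lot B ($177), Petrov→Lot C ($180), Eriksen→Lot E ($146), total $621.
VCG payment = (others' best without Watson) − (others' welfare with Watson) = 621 − 619 = $2.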